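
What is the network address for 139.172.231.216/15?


IP:   10001011.10101100.11100111.11011000
Mask: 11111111.11111110.00000000.00000000
AND operation:
Net:  10001011.10101100.00000000.00000000
Network: 139.172.0.0/15


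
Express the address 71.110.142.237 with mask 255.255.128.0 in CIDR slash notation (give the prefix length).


Binary: 11111111.11111111.10000000.00000000
Count leading 1s
Prefix: /17


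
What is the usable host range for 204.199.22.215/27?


Network: 204.199.22.192
Broadcast: 204.199.22.223
First usable = network + 1
Last usable = broadcast - 1
Range: 204.199.22.193 to 204.199.22.222


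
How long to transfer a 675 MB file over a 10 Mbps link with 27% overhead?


Effective throughput = 10 * (1 - 27/100) = 7.3 Mbps
File size in Mb = 675 * 8 = 5400 Mb
Time = 5400 / 7.3
Time = 739.726 seconds


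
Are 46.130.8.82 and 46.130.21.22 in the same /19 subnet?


Mask: 255.255.224.0
46.130.8.82 AND mask = 46.130.0.0
46.130.21.22 AND mask = 46.130.0.0
Yes, same subnet (46.130.0.0)


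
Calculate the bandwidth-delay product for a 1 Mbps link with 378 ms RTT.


BDP = bandwidth * RTT
= 1 Mbps * 378 ms
= 1 * 1e6 * 378 / 1000 bits
= 378000 bits
= 47250 bytes
= 46.1426 KB
BDP = 378000 bits (47250 bytes)


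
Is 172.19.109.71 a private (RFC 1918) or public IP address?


RFC 1918 private ranges:
  10.0.0.0/8 (10.0.0.0 - 10.255.255.255)
  172.16.0.0/12 (172.16.0.0 - 172.31.255.255)
  192.168.0.0/16 (192.168.0.0 - 192.168.255.255)
Private (in 172.16.0.0/12)


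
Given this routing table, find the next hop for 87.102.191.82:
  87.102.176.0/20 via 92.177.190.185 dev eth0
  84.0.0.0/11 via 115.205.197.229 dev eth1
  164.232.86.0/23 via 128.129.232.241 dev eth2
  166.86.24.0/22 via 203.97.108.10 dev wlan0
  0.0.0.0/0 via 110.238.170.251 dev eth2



Longest prefix match for 87.102.191.82:
  /20 87.102.176.0: MATCH
  /11 84.0.0.0: no
  /23 164.232.86.0: no
  /22 166.86.24.0: no
  /0 0.0.0.0: MATCH
Selected: next-hop 92.177.190.185 via eth0 (matched /20)


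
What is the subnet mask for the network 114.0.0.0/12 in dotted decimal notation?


/12 means 12 network bits, 20 host bits
Binary: 11111111111100000000000000000000
Mask: 255.240.0.0


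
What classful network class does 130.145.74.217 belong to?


First octet: 130
Binary: 10000010
10xxxxxx -> Class B (128-191)
Class B, default mask 255.255.0.0 (/16)


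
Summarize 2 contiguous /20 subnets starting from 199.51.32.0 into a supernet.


Original prefix: /20
Number of subnets: 2 = 2^1
New prefix = 20 - 1 = 19
Supernet: 199.51.32.0/19


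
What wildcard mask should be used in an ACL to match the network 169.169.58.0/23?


Subnet mask: 255.255.254.0
Wildcard = 255.255.255.255 - subnet mask
255 - 255 = 0
255 - 255 = 0
255 - 254 = 1
255 - 0 = 255
Wildcard: 0.0.1.255


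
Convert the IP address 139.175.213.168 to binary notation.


139 = 10001011
175 = 10101111
213 = 11010101
168 = 10101000
Binary: 10001011.10101111.11010101.10101000


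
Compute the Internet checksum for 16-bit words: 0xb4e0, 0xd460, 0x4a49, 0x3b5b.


Sum all words (with carry folding):
+ 0xb4e0 = 0xb4e0
+ 0xd460 = 0x8941
+ 0x4a49 = 0xd38a
+ 0x3b5b = 0x0ee6
One's complement: ~0x0ee6
Checksum = 0xf119


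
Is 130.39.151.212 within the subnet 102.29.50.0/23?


Subnet network: 102.29.50.0
Test IP AND mask: 130.39.150.0
No, 130.39.151.212 is not in 102.29.50.0/23


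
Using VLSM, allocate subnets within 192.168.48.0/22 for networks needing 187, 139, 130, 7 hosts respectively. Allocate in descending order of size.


187 hosts -> /24 (254 usable): 192.168.48.0/24
139 hosts -> /24 (254 usable): 192.168.49.0/24
130 hosts -> /24 (254 usable): 192.168.50.0/24
7 hosts -> /28 (14 usable): 192.168.51.0/28
Allocation: 192.168.48.0/24 (187 hosts, 254 usable); 192.168.49.0/24 (139 hosts, 254 usable); 192.168.50.0/24 (130 hosts, 254 usable); 192.168.51.0/28 (7 hosts, 14 usable)


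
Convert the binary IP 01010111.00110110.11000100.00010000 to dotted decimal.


01010111 = 87
00110110 = 54
11000100 = 196
00010000 = 16
IP: 87.54.196.16


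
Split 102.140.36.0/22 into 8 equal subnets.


New prefix = 22 + 3 = 25
Each subnet has 128 addresses
  102.140.36.0/25
  102.140.36.128/25
  102.140.37.0/25
  102.140.37.128/25
  102.140.38.0/25
  102.140.38.128/25
  102.140.39.0/25
  102.140.39.128/25
Subnets: 102.140.36.0/25, 102.140.36.128/25, 102.140.37.0/25, 102.140.37.128/25, 102.140.38.0/25, 102.140.38.128/25, 102.140.39.0/25, 102.140.39.128/25


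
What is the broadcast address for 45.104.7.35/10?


Network: 45.64.0.0/10
Host bits = 22
Set all host bits to 1:
Broadcast: 45.127.255.255


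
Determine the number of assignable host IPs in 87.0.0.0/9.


Host bits = 32 - 9 = 23
Total addresses = 2^23 = 8388608
Usable = total - 2 (network and broadcast)
Usable hosts: 8388606


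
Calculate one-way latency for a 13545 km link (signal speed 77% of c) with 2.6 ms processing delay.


Speed = 0.77 * 3e5 km/s = 231000 km/s
Propagation delay = 13545 / 231000 = 0.0586 s = 58.6364 ms
Processing delay = 2.6 ms
Total one-way latency = 61.2364 ms


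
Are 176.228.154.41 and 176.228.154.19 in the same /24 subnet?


Mask: 255.255.255.0
176.228.154.41 AND mask = 176.228.154.0
176.228.154.19 AND mask = 176.228.154.0
Yes, same subnet (176.228.154.0)


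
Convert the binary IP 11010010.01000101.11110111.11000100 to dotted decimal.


11010010 = 210
01000101 = 69
11110111 = 247
11000100 = 196
IP: 210.69.247.196


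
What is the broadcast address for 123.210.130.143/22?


Network: 123.210.128.0/22
Host bits = 10
Set all host bits to 1:
Broadcast: 123.210.131.255


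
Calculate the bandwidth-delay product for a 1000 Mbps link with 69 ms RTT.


BDP = bandwidth * RTT
= 1000 Mbps * 69 ms
= 1000 * 1e6 * 69 / 1000 bits
= 69000000 bits
= 8625000 bytes
= 8422.8516 KB
BDP = 69000000 bits (8625000 bytes)


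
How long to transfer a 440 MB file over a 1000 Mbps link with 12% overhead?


Effective throughput = 1000 * (1 - 12/100) = 880 Mbps
File size in Mb = 440 * 8 = 3520 Mb
Time = 3520 / 880
Time = 4 seconds


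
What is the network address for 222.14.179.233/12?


IP:   11011110.00001110.10110011.11101001
Mask: 11111111.11110000.00000000.00000000
AND operation:
Net:  11011110.00000000.00000000.00000000
Network: 222.0.0.0/12


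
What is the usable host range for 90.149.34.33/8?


Network: 90.0.0.0
Broadcast: 90.255.255.255
First usable = network + 1
Last usable = broadcast - 1
Range: 90.0.0.1 to 90.255.255.254


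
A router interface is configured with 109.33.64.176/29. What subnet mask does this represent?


/29 means 29 network bits, 3 host bits
Binary: 11111111111111111111111111111000
Mask: 255.255.255.248


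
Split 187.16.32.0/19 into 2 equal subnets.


New prefix = 19 + 1 = 20
Each subnet has 4096 addresses
  187.16.32.0/20
  187.16.48.0/20
Subnets: 187.16.32.0/20, 187.16.48.0/20


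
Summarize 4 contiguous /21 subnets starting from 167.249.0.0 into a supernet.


Original prefix: /21
Number of subnets: 4 = 2^2
New prefix = 21 - 2 = 19
Supernet: 167.249.0.0/19


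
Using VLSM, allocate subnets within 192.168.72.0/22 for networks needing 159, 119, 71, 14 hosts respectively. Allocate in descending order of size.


159 hosts -> /24 (254 usable): 192.168.72.0/24
119 hosts -> /25 (126 usable): 192.168.73.0/25
71 hosts -> /25 (126 usable): 192.168.73.128/25
14 hosts -> /28 (14 usable): 192.168.74.0/28
Allocation: 192.168.72.0/24 (159 hosts, 254 usable); 192.168.73.0/25 (119 hosts, 126 usable); 192.168.73.128/25 (71 hosts, 126 usable); 192.168.74.0/28 (14 hosts, 14 usable)


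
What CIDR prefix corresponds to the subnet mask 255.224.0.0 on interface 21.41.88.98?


Binary: 11111111.11100000.00000000.00000000
Count leading 1s
Prefix: /11


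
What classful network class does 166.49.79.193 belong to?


First octet: 166
Binary: 10100110
10xxxxxx -> Class B (128-191)
Class B, default mask 255.255.0.0 (/16)


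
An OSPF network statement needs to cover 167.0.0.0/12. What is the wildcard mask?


Subnet mask: 255.240.0.0
Wildcard = 255.255.255.255 - subnet mask
255 - 255 = 0
255 - 240 = 15
255 - 0 = 255
255 - 0 = 255
Wildcard: 0.15.255.255


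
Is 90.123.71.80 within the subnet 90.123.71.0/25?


Subnet network: 90.123.71.0
Test IP AND mask: 90.123.71.0
Yes, 90.123.71.80 is in 90.123.71.0/25


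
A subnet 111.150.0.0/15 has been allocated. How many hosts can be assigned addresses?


Host bits = 32 - 15 = 17
Total addresses = 2^17 = 131072
Usable = total - 2 (network and broadcast)
Usable hosts: 131070


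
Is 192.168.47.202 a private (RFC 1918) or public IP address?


RFC 1918 private ranges:
  10.0.0.0/8 (10.0.0.0 - 10.255.255.255)
  172.16.0.0/12 (172.16.0.0 - 172.31.255.255)
  192.168.0.0/16 (192.168.0.0 - 192.168.255.255)
Private (in 192.168.0.0/16)


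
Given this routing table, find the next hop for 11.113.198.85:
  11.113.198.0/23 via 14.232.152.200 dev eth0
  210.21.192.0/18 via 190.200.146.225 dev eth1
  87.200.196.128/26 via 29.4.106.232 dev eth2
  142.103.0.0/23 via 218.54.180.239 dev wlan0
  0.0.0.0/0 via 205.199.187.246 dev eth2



Longest prefix match for 11.113.198.85:
  /23 11.113.198.0: MATCH
  /18 210.21.192.0: no
  /26 87.200.196.128: no
  /23 142.103.0.0: no
  /0 0.0.0.0: MATCH
Selected: next-hop 14.232.152.200 via eth0 (matched /23)


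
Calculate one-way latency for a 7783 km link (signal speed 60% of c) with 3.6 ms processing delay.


Speed = 0.6 * 3e5 km/s = 180000 km/s
Propagation delay = 7783 / 180000 = 0.0432 s = 43.2389 ms
Processing delay = 3.6 ms
Total one-way latency = 46.8389 ms


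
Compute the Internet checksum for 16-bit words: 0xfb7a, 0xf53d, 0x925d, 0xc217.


Sum all words (with carry folding):
+ 0xfb7a = 0xfb7a
+ 0xf53d = 0xf0b8
+ 0x925d = 0x8316
+ 0xc217 = 0x452e
One's complement: ~0x452e
Checksum = 0xbad1


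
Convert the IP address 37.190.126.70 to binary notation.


37 = 00100101
190 = 10111110
126 = 01111110
70 = 01000110
Binary: 00100101.10111110.01111110.01000110


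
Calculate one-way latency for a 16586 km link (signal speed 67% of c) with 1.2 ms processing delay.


Speed = 0.67 * 3e5 km/s = 201000 km/s
Propagation delay = 16586 / 201000 = 0.0825 s = 82.5174 ms
Processing delay = 1.2 ms
Total one-way latency = 83.7174 ms


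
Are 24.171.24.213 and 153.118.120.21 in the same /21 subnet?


Mask: 255.255.248.0
24.171.24.213 AND mask = 24.171.24.0
153.118.120.21 AND mask = 153.118.120.0
No, different subnets (24.171.24.0 vs 153.118.120.0)


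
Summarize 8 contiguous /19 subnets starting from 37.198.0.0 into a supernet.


Original prefix: /19
Number of subnets: 8 = 2^3
New prefix = 19 - 3 = 16
Supernet: 37.198.0.0/16


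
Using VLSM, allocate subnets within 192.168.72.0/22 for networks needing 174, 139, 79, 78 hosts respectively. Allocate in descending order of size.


174 hosts -> /24 (254 usable): 192.168.72.0/24
139 hosts -> /24 (254 usable): 192.168.73.0/24
79 hosts -> /25 (126 usable): 192.168.74.0/25
78 hosts -> /25 (126 usable): 192.168.74.128/25
Allocation: 192.168.72.0/24 (174 hosts, 254 usable); 192.168.73.0/24 (139 hosts, 254 usable); 192.168.74.0/25 (79 hosts, 126 usable); 192.168.74.128/25 (78 hosts, 126 usable)


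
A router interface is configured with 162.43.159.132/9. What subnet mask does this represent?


/9 means 9 network bits, 23 host bits
Binary: 11111111100000000000000000000000
Mask: 255.128.0.0


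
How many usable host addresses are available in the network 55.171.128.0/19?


Host bits = 32 - 19 = 13
Total addresses = 2^13 = 8192
Usable = total - 2 (network and broadcast)
Usable hosts: 8190


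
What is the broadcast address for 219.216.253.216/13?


Network: 219.216.0.0/13
Host bits = 19
Set all host bits to 1:
Broadcast: 219.223.255.255


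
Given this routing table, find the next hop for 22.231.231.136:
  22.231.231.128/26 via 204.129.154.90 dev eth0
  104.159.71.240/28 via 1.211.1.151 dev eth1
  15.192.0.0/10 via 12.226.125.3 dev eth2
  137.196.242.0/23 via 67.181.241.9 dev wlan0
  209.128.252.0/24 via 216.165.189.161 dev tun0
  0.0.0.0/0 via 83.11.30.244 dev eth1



Longest prefix match for 22.231.231.136:
  /26 22.231.231.128: MATCH
  /28 104.159.71.240: no
  /10 15.192.0.0: no
  /23 137.196.242.0: no
  /24 209.128.252.0: no
  /0 0.0.0.0: MATCH
Selected: next-hop 204.129.154.90 via eth0 (matched /26)


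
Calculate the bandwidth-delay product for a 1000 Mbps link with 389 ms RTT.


BDP = bandwidth * RTT
= 1000 Mbps * 389 ms
= 1000 * 1e6 * 389 / 1000 bits
= 389000000 bits
= 48625000 bytes
= 47485.3516 KB
BDP = 389000000 bits (48625000 bytes)


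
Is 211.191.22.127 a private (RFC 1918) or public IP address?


RFC 1918 private ranges:
  10.0.0.0/8 (10.0.0.0 - 10.255.255.255)
  172.16.0.0/12 (172.16.0.0 - 172.31.255.255)
  192.168.0.0/16 (192.168.0.0 - 192.168.255.255)
Public (not in any RFC 1918 range)


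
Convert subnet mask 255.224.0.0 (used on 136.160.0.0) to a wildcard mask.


Subnet mask: 255.224.0.0
Wildcard = 255.255.255.255 - subnet mask
255 - 255 = 0
255 - 224 = 31
255 - 0 = 255
255 - 0 = 255
Wildcard: 0.31.255.255


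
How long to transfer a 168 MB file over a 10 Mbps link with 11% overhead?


Effective throughput = 10 * (1 - 11/100) = 8.9 Mbps
File size in Mb = 168 * 8 = 1344 Mb
Time = 1344 / 8.9
Time = 151.0112 seconds


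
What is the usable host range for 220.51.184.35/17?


Network: 220.51.128.0
Broadcast: 220.51.255.255
First usable = network + 1
Last usable = broadcast - 1
Range: 220.51.128.1 to 220.51.255.254


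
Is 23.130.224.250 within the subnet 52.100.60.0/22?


Subnet network: 52.100.60.0
Test IP AND mask: 23.130.224.0
No, 23.130.224.250 is not in 52.100.60.0/22


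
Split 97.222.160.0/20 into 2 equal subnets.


New prefix = 20 + 1 = 21
Each subnet has 2048 addresses
  97.222.160.0/21
  97.222.168.0/21
Subnets: 97.222.160.0/21, 97.222.168.0/21


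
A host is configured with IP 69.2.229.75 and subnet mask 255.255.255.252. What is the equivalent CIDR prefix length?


Binary: 11111111.11111111.11111111.11111100
Count leading 1s
Prefix: /30


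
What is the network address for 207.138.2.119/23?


IP:   11001111.10001010.00000010.01110111
Mask: 11111111.11111111.11111110.00000000
AND operation:
Net:  11001111.10001010.00000010.00000000
Network: 207.138.2.0/23


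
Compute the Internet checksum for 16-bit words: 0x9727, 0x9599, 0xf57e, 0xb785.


Sum all words (with carry folding):
+ 0x9727 = 0x9727
+ 0x9599 = 0x2cc1
+ 0xf57e = 0x2240
+ 0xb785 = 0xd9c5
One's complement: ~0xd9c5
Checksum = 0x263a


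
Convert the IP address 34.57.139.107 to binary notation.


34 = 00100010
57 = 00111001
139 = 10001011
107 = 01101011
Binary: 00100010.00111001.10001011.01101011


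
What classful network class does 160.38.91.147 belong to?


First octet: 160
Binary: 10100000
10xxxxxx -> Class B (128-191)
Class B, default mask 255.255.0.0 (/16)


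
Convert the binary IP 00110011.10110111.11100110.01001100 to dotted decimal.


00110011 = 51
10110111 = 183
11100110 = 230
01001100 = 76
IP: 51.183.230.76


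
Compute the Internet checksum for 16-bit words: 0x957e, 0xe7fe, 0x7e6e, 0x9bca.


Sum all words (with carry folding):
+ 0x957e = 0x957e
+ 0xe7fe = 0x7d7d
+ 0x7e6e = 0xfbeb
+ 0x9bca = 0x97b6
One's complement: ~0x97b6
Checksum = 0x6849


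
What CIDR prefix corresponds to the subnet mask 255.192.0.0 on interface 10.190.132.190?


Binary: 11111111.11000000.00000000.00000000
Count leading 1s
Prefix: /10


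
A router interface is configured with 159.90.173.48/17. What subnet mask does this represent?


/17 means 17 network bits, 15 host bits
Binary: 11111111111111111000000000000000
Mask: 255.255.128.0


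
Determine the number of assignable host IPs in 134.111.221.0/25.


Host bits = 32 - 25 = 7
Total addresses = 2^7 = 128
Usable = total - 2 (network and broadcast)
Usable hosts: 126


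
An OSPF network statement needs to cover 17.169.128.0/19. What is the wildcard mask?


Subnet mask: 255.255.224.0
Wildcard = 255.255.255.255 - subnet mask
255 - 255 = 0
255 - 255 = 0
255 - 224 = 31
255 - 0 = 255
Wildcard: 0.0.31.255


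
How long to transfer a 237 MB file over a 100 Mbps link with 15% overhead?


Effective throughput = 100 * (1 - 15/100) = 85 Mbps
File size in Mb = 237 * 8 = 1896 Mb
Time = 1896 / 85
Time = 22.3059 seconds


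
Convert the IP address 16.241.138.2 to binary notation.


16 = 00010000
241 = 11110001
138 = 10001010
2 = 00000010
Binary: 00010000.11110001.10001010.00000010


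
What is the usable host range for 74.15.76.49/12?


Network: 74.0.0.0
Broadcast: 74.15.255.255
First usable = network + 1
Last usable = broadcast - 1
Range: 74.0.0.1 to 74.15.255.254


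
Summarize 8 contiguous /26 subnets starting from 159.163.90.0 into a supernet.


Original prefix: /26
Number of subnets: 8 = 2^3
New prefix = 26 - 3 = 23
Supernet: 159.163.90.0/23


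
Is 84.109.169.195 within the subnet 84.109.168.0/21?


Subnet network: 84.109.168.0
Test IP AND mask: 84.109.168.0
Yes, 84.109.169.195 is in 84.109.168.0/21


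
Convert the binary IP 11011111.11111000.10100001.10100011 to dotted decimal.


11011111 = 223
11111000 = 248
10100001 = 161
10100011 = 163
IP: 223.248.161.163


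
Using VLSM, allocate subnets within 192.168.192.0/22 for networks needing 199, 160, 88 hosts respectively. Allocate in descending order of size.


199 hosts -> /24 (254 usable): 192.168.192.0/24
160 hosts -> /24 (254 usable): 192.168.193.0/24
88 hosts -> /25 (126 usable): 192.168.194.0/25
Allocation: 192.168.192.0/24 (199 hosts, 254 usable); 192.168.193.0/24 (160 hosts, 254 usable); 192.168.194.0/25 (88 hosts, 126 usable)


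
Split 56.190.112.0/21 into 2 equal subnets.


New prefix = 21 + 1 = 22
Each subnet has 1024 addresses
  56.190.112.0/22
  56.190.116.0/22
Subnets: 56.190.112.0/22, 56.190.116.0/22


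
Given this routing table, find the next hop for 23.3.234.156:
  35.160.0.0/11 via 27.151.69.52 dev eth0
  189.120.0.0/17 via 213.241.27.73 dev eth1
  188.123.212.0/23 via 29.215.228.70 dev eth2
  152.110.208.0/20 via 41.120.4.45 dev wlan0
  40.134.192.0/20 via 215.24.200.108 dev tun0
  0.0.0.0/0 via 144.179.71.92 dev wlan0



Longest prefix match for 23.3.234.156:
  /11 35.160.0.0: no
  /17 189.120.0.0: no
  /23 188.123.212.0: no
  /20 152.110.208.0: no
  /20 40.134.192.0: no
  /0 0.0.0.0: MATCH
Selected: next-hop 144.179.71.92 via wlan0 (matched /0)


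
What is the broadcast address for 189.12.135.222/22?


Network: 189.12.132.0/22
Host bits = 10
Set all host bits to 1:
Broadcast: 189.12.135.255


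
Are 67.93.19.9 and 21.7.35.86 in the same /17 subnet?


Mask: 255.255.128.0
67.93.19.9 AND mask = 67.93.0.0
21.7.35.86 AND mask = 21.7.0.0
No, different subnets (67.93.0.0 vs 21.7.0.0)


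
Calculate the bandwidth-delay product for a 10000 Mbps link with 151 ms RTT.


BDP = bandwidth * RTT
= 10000 Mbps * 151 ms
= 10000 * 1e6 * 151 / 1000 bits
= 1510000000 bits
= 188750000 bytes
= 184326.1719 KB
BDP = 1510000000 bits (188750000 bytes)


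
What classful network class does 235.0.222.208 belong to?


First octet: 235
Binary: 11101011
1110xxxx -> Class D (224-239)
Class D (multicast), default mask N/A


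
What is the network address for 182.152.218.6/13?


IP:   10110110.10011000.11011010.00000110
Mask: 11111111.11111000.00000000.00000000
AND operation:
Net:  10110110.10011000.00000000.00000000
Network: 182.152.0.0/13


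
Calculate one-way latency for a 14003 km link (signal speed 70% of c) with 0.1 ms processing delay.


Speed = 0.7 * 3e5 km/s = 210000 km/s
Propagation delay = 14003 / 210000 = 0.0667 s = 66.681 ms
Processing delay = 0.1 ms
Total one-way latency = 66.781 ms


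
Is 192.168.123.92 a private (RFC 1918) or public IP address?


RFC 1918 private ranges:
  10.0.0.0/8 (10.0.0.0 - 10.255.255.255)
  172.16.0.0/12 (172.16.0.0 - 172.31.255.255)
  192.168.0.0/16 (192.168.0.0 - 192.168.255.255)
Private (in 192.168.0.0/16)


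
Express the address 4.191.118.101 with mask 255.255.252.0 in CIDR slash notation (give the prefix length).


Binary: 11111111.11111111.11111100.00000000
Count leading 1s
Prefix: /22


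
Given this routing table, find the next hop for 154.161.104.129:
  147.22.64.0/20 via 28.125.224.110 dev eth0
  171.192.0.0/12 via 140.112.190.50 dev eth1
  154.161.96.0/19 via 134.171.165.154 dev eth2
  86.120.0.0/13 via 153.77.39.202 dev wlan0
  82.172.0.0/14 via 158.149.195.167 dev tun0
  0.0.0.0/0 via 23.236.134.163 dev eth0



Longest prefix match for 154.161.104.129:
  /20 147.22.64.0: no
  /12 171.192.0.0: no
  /19 154.161.96.0: MATCH
  /13 86.120.0.0: no
  /14 82.172.0.0: no
  /0 0.0.0.0: MATCH
Selected: next-hop 134.171.165.154 via eth2 (matched /19)


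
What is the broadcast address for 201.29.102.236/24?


Network: 201.29.102.0/24
Host bits = 8
Set all host bits to 1:
Broadcast: 201.29.102.255


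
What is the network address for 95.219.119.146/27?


IP:   01011111.11011011.01110111.10010010
Mask: 11111111.11111111.11111111.11100000
AND operation:
Net:  01011111.11011011.01110111.10000000
Network: 95.219.119.128/27


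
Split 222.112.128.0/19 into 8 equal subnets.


New prefix = 19 + 3 = 22
Each subnet has 1024 addresses
  222.112.128.0/22
  222.112.132.0/22
  222.112.136.0/22
  222.112.140.0/22
  222.112.144.0/22
  222.112.148.0/22
  222.112.152.0/22
  222.112.156.0/22
Subnets: 222.112.128.0/22, 222.112.132.0/22, 222.112.136.0/22, 222.112.140.0/22, 222.112.144.0/22, 222.112.148.0/22, 222.112.152.0/22, 222.112.156.0/22


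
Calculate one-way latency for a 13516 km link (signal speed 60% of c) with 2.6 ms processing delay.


Speed = 0.6 * 3e5 km/s = 180000 km/s
Propagation delay = 13516 / 180000 = 0.0751 s = 75.0889 ms
Processing delay = 2.6 ms
Total one-way latency = 77.6889 ms


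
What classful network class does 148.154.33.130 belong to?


First octet: 148
Binary: 10010100
10xxxxxx -> Class B (128-191)
Class B, default mask 255.255.0.0 (/16)


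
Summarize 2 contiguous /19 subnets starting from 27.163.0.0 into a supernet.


Original prefix: /19
Number of subnets: 2 = 2^1
New prefix = 19 - 1 = 18
Supernet: 27.163.0.0/18


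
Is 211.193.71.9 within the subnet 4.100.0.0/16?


Subnet network: 4.100.0.0
Test IP AND mask: 211.193.0.0
No, 211.193.71.9 is not in 4.100.0.0/16


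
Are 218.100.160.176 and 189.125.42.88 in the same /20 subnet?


Mask: 255.255.240.0
218.100.160.176 AND mask = 218.100.160.0
189.125.42.88 AND mask = 189.125.32.0
No, different subnets (218.100.160.0 vs 189.125.32.0)


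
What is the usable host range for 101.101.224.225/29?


Network: 101.101.224.224
Broadcast: 101.101.224.231
First usable = network + 1
Last usable = broadcast - 1
Range: 101.101.224.225 to 101.101.224.230


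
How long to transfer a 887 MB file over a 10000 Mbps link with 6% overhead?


Effective throughput = 10000 * (1 - 6/100) = 9400 Mbps
File size in Mb = 887 * 8 = 7096 Mb
Time = 7096 / 9400
Time = 0.7549 seconds


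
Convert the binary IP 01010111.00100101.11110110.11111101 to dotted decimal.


01010111 = 87
00100101 = 37
11110110 = 246
11111101 = 253
IP: 87.37.246.253


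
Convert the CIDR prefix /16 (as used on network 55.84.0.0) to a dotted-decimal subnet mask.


/16 means 16 network bits, 16 host bits
Binary: 11111111111111110000000000000000
Mask: 255.255.0.0


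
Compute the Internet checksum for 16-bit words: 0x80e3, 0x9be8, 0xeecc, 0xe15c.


Sum all words (with carry folding):
+ 0x80e3 = 0x80e3
+ 0x9be8 = 0x1ccc
+ 0xeecc = 0x0b99
+ 0xe15c = 0xecf5
One's complement: ~0xecf5
Checksum = 0x130a


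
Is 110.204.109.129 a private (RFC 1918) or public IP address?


RFC 1918 private ranges:
  10.0.0.0/8 (10.0.0.0 - 10.255.255.255)
  172.16.0.0/12 (172.16.0.0 - 172.31.255.255)
  192.168.0.0/16 (192.168.0.0 - 192.168.255.255)
Public (not in any RFC 1918 range)


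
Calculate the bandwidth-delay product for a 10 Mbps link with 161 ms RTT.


BDP = bandwidth * RTT
= 10 Mbps * 161 ms
= 10 * 1e6 * 161 / 1000 bits
= 1610000 bits
= 201250 bytes
= 196.5332 KB
BDP = 1610000 bits (201250 bytes)


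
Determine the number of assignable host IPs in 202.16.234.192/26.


Host bits = 32 - 26 = 6
Total addresses = 2^6 = 64
Usable = total - 2 (network and broadcast)
Usable hosts: 62


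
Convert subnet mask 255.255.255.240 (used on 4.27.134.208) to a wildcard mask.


Subnet mask: 255.255.255.240
Wildcard = 255.255.255.255 - subnet mask
255 - 255 = 0
255 - 255 = 0
255 - 255 = 0
255 - 240 = 15
Wildcard: 0.0.0.15


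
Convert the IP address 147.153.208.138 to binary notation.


147 = 10010011
153 = 10011001
208 = 11010000
138 = 10001010
Binary: 10010011.10011001.11010000.10001010


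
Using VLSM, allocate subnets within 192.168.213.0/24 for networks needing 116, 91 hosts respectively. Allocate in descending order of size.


116 hosts -> /25 (126 usable): 192.168.213.0/25
91 hosts -> /25 (126 usable): 192.168.213.128/25
Allocation: 192.168.213.0/25 (116 hosts, 126 usable); 192.168.213.128/25 (91 hosts, 126 usable)


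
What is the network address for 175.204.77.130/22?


IP:   10101111.11001100.01001101.10000010
Mask: 11111111.11111111.11111100.00000000
AND operation:
Net:  10101111.11001100.01001100.00000000
Network: 175.204.76.0/22


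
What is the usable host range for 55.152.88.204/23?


Network: 55.152.88.0
Broadcast: 55.152.89.255
First usable = network + 1
Last usable = broadcast - 1
Range: 55.152.88.1 to 55.152.89.254


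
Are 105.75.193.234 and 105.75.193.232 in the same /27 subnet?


Mask: 255.255.255.224
105.75.193.234 AND mask = 105.75.193.224
105.75.193.232 AND mask = 105.75.193.224
Yes, same subnet (105.75.193.224)


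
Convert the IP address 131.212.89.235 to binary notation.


131 = 10000011
212 = 11010100
89 = 01011001
235 = 11101011
Binary: 10000011.11010100.01011001.11101011


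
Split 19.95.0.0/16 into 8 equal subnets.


New prefix = 16 + 3 = 19
Each subnet has 8192 addresses
  19.95.0.0/19
  19.95.32.0/19
  19.95.64.0/19
  19.95.96.0/19
  19.95.128.0/19
  19.95.160.0/19
  19.95.192.0/19
  19.95.224.0/19
Subnets: 19.95.0.0/19, 19.95.32.0/19, 19.95.64.0/19, 19.95.96.0/19, 19.95.128.0/19, 19.95.160.0/19, 19.95.192.0/19, 19.95.224.0/19


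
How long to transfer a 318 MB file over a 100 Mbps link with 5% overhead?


Effective throughput = 100 * (1 - 5/100) = 95 Mbps
File size in Mb = 318 * 8 = 2544 Mb
Time = 2544 / 95
Time = 26.7789 seconds


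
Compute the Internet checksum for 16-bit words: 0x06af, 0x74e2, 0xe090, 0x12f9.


Sum all words (with carry folding):
+ 0x06af = 0x06af
+ 0x74e2 = 0x7b91
+ 0xe090 = 0x5c22
+ 0x12f9 = 0x6f1b
One's complement: ~0x6f1b
Checksum = 0x90e4


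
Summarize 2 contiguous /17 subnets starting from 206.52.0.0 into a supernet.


Original prefix: /17
Number of subnets: 2 = 2^1
New prefix = 17 - 1 = 16
Supernet: 206.52.0.0/16


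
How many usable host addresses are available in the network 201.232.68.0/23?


Host bits = 32 - 23 = 9
Total addresses = 2^9 = 512
Usable = total - 2 (network and broadcast)
Usable hosts: 510


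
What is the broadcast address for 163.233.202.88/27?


Network: 163.233.202.64/27
Host bits = 5
Set all host bits to 1:
Broadcast: 163.233.202.95


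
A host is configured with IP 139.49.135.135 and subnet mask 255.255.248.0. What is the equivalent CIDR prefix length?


Binary: 11111111.11111111.11111000.00000000
Count leading 1s
Prefix: /21


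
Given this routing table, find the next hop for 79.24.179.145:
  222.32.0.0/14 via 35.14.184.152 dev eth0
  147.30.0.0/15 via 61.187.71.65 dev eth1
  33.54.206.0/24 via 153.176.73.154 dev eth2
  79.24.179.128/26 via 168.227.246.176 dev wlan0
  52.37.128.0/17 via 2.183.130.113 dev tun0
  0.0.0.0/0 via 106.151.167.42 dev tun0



Longest prefix match for 79.24.179.145:
  /14 222.32.0.0: no
  /15 147.30.0.0: no
  /24 33.54.206.0: no
  /26 79.24.179.128: MATCH
  /17 52.37.128.0: no
  /0 0.0.0.0: MATCH
Selected: next-hop 168.227.246.176 via wlan0 (matched /26)


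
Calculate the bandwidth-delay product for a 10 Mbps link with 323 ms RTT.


BDP = bandwidth * RTT
= 10 Mbps * 323 ms
= 10 * 1e6 * 323 / 1000 bits
= 3230000 bits
= 403750 bytes
= 394.2871 KB
BDP = 3230000 bits (403750 bytes)


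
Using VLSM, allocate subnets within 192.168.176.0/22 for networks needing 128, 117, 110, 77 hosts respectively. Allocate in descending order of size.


128 hosts -> /24 (254 usable): 192.168.176.0/24
117 hosts -> /25 (126 usable): 192.168.177.0/25
110 hosts -> /25 (126 usable): 192.168.177.128/25
77 hosts -> /25 (126 usable): 192.168.178.0/25
Allocation: 192.168.176.0/24 (128 hosts, 254 usable); 192.168.177.0/25 (117 hosts, 126 usable); 192.168.177.128/25 (110 hosts, 126 usable); 192.168.178.0/25 (77 hosts, 126 usable)


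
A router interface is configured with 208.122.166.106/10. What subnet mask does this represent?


/10 means 10 network bits, 22 host bits
Binary: 11111111110000000000000000000000
Mask: 255.192.0.0


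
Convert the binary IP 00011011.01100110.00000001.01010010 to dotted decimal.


00011011 = 27
01100110 = 102
00000001 = 1
01010010 = 82
IP: 27.102.1.82


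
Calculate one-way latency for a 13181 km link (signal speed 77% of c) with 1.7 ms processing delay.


Speed = 0.77 * 3e5 km/s = 231000 km/s
Propagation delay = 13181 / 231000 = 0.0571 s = 57.0606 ms
Processing delay = 1.7 ms
Total one-way latency = 58.7606 ms


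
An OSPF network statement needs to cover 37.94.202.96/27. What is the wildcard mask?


Subnet mask: 255.255.255.224
Wildcard = 255.255.255.255 - subnet mask
255 - 255 = 0
255 - 255 = 0
255 - 255 = 0
255 - 224 = 31
Wildcard: 0.0.0.31


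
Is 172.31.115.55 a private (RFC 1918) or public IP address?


RFC 1918 private ranges:
  10.0.0.0/8 (10.0.0.0 - 10.255.255.255)
  172.16.0.0/12 (172.16.0.0 - 172.31.255.255)
  192.168.0.0/16 (192.168.0.0 - 192.168.255.255)
Private (in 172.16.0.0/12)


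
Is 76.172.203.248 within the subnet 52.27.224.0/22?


Subnet network: 52.27.224.0
Test IP AND mask: 76.172.200.0
No, 76.172.203.248 is not in 52.27.224.0/22


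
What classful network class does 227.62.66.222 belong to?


First octet: 227
Binary: 11100011
1110xxxx -> Class D (224-239)
Class D (multicast), default mask N/A


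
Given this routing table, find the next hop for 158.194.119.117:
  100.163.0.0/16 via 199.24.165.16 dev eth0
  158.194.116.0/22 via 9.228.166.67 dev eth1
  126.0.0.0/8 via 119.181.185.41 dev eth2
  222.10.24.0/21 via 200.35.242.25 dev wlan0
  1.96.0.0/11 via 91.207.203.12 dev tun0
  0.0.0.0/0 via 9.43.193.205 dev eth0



Longest prefix match for 158.194.119.117:
  /16 100.163.0.0: no
  /22 158.194.116.0: MATCH
  /8 126.0.0.0: no
  /21 222.10.24.0: no
  /11 1.96.0.0: no
  /0 0.0.0.0: MATCH
Selected: next-hop 9.228.166.67 via eth1 (matched /22)


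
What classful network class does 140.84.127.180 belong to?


First octet: 140
Binary: 10001100
10xxxxxx -> Class B (128-191)
Class B, default mask 255.255.0.0 (/16)


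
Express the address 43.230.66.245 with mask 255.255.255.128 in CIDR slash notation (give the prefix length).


Binary: 11111111.11111111.11111111.10000000
Count leading 1s
Prefix: /25


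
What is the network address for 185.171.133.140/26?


IP:   10111001.10101011.10000101.10001100
Mask: 11111111.11111111.11111111.11000000
AND operation:
Net:  10111001.10101011.10000101.10000000
Network: 185.171.133.128/26


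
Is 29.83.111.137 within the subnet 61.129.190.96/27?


Subnet network: 61.129.190.96
Test IP AND mask: 29.83.111.128
No, 29.83.111.137 is not in 61.129.190.96/27


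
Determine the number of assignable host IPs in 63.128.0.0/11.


Host bits = 32 - 11 = 21
Total addresses = 2^21 = 2097152
Usable = total - 2 (network and broadcast)
Usable hosts: 2097150


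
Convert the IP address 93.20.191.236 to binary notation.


93 = 01011101
20 = 00010100
191 = 10111111
236 = 11101100
Binary: 01011101.00010100.10111111.11101100


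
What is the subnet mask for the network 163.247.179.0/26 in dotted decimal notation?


/26 means 26 network bits, 6 host bits
Binary: 11111111111111111111111111000000
Mask: 255.255.255.192


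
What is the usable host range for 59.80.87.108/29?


Network: 59.80.87.104
Broadcast: 59.80.87.111
First usable = network + 1
Last usable = broadcast - 1
Range: 59.80.87.105 to 59.80.87.110


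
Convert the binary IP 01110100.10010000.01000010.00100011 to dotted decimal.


01110100 = 116
10010000 = 144
01000010 = 66
00100011 = 35
IP: 116.144.66.35


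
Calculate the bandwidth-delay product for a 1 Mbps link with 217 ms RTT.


BDP = bandwidth * RTT
= 1 Mbps * 217 ms
= 1 * 1e6 * 217 / 1000 bits
= 217000 bits
= 27125 bytes
= 26.4893 KB
BDP = 217000 bits (27125 bytes)


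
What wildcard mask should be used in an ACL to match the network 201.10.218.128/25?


Subnet mask: 255.255.255.128
Wildcard = 255.255.255.255 - subnet mask
255 - 255 = 0
255 - 255 = 0
255 - 255 = 0
255 - 128 = 127
Wildcard: 0.0.0.127


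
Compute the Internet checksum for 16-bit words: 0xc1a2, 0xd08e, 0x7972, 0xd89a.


Sum all words (with carry folding):
+ 0xc1a2 = 0xc1a2
+ 0xd08e = 0x9231
+ 0x7972 = 0x0ba4
+ 0xd89a = 0xe43e
One's complement: ~0xe43e
Checksum = 0x1bc1


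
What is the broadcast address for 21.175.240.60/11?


Network: 21.160.0.0/11
Host bits = 21
Set all host bits to 1:
Broadcast: 21.191.255.255


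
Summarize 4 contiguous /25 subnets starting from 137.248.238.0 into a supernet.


Original prefix: /25
Number of subnets: 4 = 2^2
New prefix = 25 - 2 = 23
Supernet: 137.248.238.0/23


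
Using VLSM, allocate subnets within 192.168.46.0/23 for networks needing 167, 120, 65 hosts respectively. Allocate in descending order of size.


167 hosts -> /24 (254 usable): 192.168.46.0/24
120 hosts -> /25 (126 usable): 192.168.47.0/25
65 hosts -> /25 (126 usable): 192.168.47.128/25
Allocation: 192.168.46.0/24 (167 hosts, 254 usable); 192.168.47.0/25 (120 hosts, 126 usable); 192.168.47.128/25 (65 hosts, 126 usable)


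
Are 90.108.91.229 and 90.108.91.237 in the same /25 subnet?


Mask: 255.255.255.128
90.108.91.229 AND mask = 90.108.91.128
90.108.91.237 AND mask = 90.108.91.128
Yes, same subnet (90.108.91.128)


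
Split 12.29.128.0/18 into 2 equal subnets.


New prefix = 18 + 1 = 19
Each subnet has 8192 addresses
  12.29.128.0/19
  12.29.160.0/19
Subnets: 12.29.128.0/19, 12.29.160.0/19


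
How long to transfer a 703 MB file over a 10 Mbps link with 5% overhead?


Effective throughput = 10 * (1 - 5/100) = 9.5 Mbps
File size in Mb = 703 * 8 = 5624 Mb
Time = 5624 / 9.5
Time = 592 seconds


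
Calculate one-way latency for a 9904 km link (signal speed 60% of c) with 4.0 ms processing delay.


Speed = 0.6 * 3e5 km/s = 180000 km/s
Propagation delay = 9904 / 180000 = 0.055 s = 55.0222 ms
Processing delay = 4.0 ms
Total one-way latency = 59.0222 ms


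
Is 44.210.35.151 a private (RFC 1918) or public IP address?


RFC 1918 private ranges:
  10.0.0.0/8 (10.0.0.0 - 10.255.255.255)
  172.16.0.0/12 (172.16.0.0 - 172.31.255.255)
  192.168.0.0/16 (192.168.0.0 - 192.168.255.255)
Public (not in any RFC 1918 range)


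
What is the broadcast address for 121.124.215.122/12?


Network: 121.112.0.0/12
Host bits = 20
Set all host bits to 1:
Broadcast: 121.127.255.255


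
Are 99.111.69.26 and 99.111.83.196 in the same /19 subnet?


Mask: 255.255.224.0
99.111.69.26 AND mask = 99.111.64.0
99.111.83.196 AND mask = 99.111.64.0
Yes, same subnet (99.111.64.0)


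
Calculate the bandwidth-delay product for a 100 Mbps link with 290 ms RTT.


BDP = bandwidth * RTT
= 100 Mbps * 290 ms
= 100 * 1e6 * 290 / 1000 bits
= 29000000 bits
= 3625000 bytes
= 3540.0391 KB
BDP = 29000000 bits (3625000 bytes)


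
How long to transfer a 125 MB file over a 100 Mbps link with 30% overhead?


Effective throughput = 100 * (1 - 30/100) = 70 Mbps
File size in Mb = 125 * 8 = 1000 Mb
Time = 1000 / 70
Time = 14.2857 seconds


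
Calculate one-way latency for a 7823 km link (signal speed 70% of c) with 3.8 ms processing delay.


Speed = 0.7 * 3e5 km/s = 210000 km/s
Propagation delay = 7823 / 210000 = 0.0373 s = 37.2524 ms
Processing delay = 3.8 ms
Total one-way latency = 41.0524 ms


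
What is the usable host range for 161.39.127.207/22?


Network: 161.39.124.0
Broadcast: 161.39.127.255
First usable = network + 1
Last usable = broadcast - 1
Range: 161.39.124.1 to 161.39.127.254


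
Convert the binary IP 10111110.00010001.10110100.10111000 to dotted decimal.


10111110 = 190
00010001 = 17
10110100 = 180
10111000 = 184
IP: 190.17.180.184


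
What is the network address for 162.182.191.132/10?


IP:   10100010.10110110.10111111.10000100
Mask: 11111111.11000000.00000000.00000000
AND operation:
Net:  10100010.10000000.00000000.00000000
Network: 162.128.0.0/10


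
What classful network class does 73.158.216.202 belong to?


First octet: 73
Binary: 01001001
0xxxxxxx -> Class A (1-126)
Class A, default mask 255.0.0.0 (/8)


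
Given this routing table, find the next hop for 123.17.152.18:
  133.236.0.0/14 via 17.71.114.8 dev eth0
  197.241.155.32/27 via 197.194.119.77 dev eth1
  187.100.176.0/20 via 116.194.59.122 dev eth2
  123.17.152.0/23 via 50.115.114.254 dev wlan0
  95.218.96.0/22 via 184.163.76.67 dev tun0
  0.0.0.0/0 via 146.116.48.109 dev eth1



Longest prefix match for 123.17.152.18:
  /14 133.236.0.0: no
  /27 197.241.155.32: no
  /20 187.100.176.0: no
  /23 123.17.152.0: MATCH
  /22 95.218.96.0: no
  /0 0.0.0.0: MATCH
Selected: next-hop 50.115.114.254 via wlan0 (matched /23)


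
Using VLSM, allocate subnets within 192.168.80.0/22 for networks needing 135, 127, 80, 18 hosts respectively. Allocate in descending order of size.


135 hosts -> /24 (254 usable): 192.168.80.0/24
127 hosts -> /24 (254 usable): 192.168.81.0/24
80 hosts -> /25 (126 usable): 192.168.82.0/25
18 hosts -> /27 (30 usable): 192.168.82.128/27
Allocation: 192.168.80.0/24 (135 hosts, 254 usable); 192.168.81.0/24 (127 hosts, 254 usable); 192.168.82.0/25 (80 hosts, 126 usable); 192.168.82.128/27 (18 hosts, 30 usable)


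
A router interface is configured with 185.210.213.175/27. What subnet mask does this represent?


/27 means 27 network bits, 5 host bits
Binary: 11111111111111111111111111100000
Mask: 255.255.255.224


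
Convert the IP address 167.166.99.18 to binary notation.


167 = 10100111
166 = 10100110
99 = 01100011
18 = 00010010
Binary: 10100111.10100110.01100011.00010010


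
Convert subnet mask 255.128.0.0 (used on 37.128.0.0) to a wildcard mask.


Subnet mask: 255.128.0.0
Wildcard = 255.255.255.255 - subnet mask
255 - 255 = 0
255 - 128 = 127
255 - 0 = 255
255 - 0 = 255
Wildcard: 0.127.255.255


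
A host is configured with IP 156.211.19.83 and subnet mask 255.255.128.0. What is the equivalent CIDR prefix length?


Binary: 11111111.11111111.10000000.00000000
Count leading 1s
Prefix: /17


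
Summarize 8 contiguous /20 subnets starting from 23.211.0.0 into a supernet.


Original prefix: /20
Number of subnets: 8 = 2^3
New prefix = 20 - 3 = 17
Supernet: 23.211.0.0/17


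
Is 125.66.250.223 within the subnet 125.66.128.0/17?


Subnet network: 125.66.128.0
Test IP AND mask: 125.66.128.0
Yes, 125.66.250.223 is in 125.66.128.0/17


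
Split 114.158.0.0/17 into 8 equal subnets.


New prefix = 17 + 3 = 20
Each subnet has 4096 addresses
  114.158.0.0/20
  114.158.16.0/20
  114.158.32.0/20
  114.158.48.0/20
  114.158.64.0/20
  114.158.80.0/20
  114.158.96.0/20
  114.158.112.0/20
Subnets: 114.158.0.0/20, 114.158.16.0/20, 114.158.32.0/20, 114.158.48.0/20, 114.158.64.0/20, 114.158.80.0/20, 114.158.96.0/20, 114.158.112.0/20
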